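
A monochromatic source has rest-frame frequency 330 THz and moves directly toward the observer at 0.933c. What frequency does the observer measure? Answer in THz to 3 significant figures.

Relativistic Doppler: f_obs = f_src √((1+β)/(1−β))
= 330 × √(1.9330/0.067000) = 330 × 5.3713 = 1770 THz

f_obs ≈ 1770 THz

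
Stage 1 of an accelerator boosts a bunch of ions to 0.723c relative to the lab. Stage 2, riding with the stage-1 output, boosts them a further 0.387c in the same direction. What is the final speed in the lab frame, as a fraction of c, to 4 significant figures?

Compose boost 2: (0.387 + 0.723)/(1 + 0.387×0.723) = 1.110/1.27980 = 0.8673

u ≈ 0.8673c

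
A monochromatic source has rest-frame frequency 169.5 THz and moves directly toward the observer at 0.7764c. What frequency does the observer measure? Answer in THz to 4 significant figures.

f_obs ≈ 477.8 THz

Relativistic Doppler: f_obs = f_src √((1+β)/(1−β))
= 169.5 × √(1.77640/0.223600) = 169.5 × 2.81861 = 477.8 THz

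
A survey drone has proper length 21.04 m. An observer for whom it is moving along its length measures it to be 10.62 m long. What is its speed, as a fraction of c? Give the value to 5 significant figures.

γ = L₀/L = 21.04/10.62 = 1.981168
β = √(1 − 1/γ²) = 0.86326

β ≈ 0.86326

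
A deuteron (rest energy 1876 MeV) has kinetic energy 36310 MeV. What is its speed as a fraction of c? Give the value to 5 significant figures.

β ≈ 0.99879

γ = 1 + K/(m₀c²) = 1 + 36310/1876 = 20.35501
β = √(1 − 1/γ²) = 0.99879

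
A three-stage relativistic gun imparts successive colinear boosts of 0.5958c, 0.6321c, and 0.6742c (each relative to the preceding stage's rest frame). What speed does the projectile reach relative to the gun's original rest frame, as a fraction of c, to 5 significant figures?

Compose boost 2: (0.6321 + 0.5958)/(1 + 0.6321×0.5958) = 1.2279/1.376605 = 0.8919769
Compose boost 3: (0.6742 + 0.8919769)/(1 + 0.6742×0.8919769) = 1.566177/1.601371 = 0.97802

u ≈ 0.97802c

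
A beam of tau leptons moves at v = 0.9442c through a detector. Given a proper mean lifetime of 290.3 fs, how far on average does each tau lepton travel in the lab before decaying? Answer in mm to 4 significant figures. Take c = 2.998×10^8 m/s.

d ≈ 0.2495 mm

γ = 1/√(1 − 0.9442²) = 3.03607
Dilated lifetime: Δt = γτ₀ = 3.03607 × 290.3 fs = 881.372 fs
d = vΔt = 0.9442c × 881.372 fs = 2.83071×10^8 m/s × 8.81372×10^-13 s = 0.2495 mm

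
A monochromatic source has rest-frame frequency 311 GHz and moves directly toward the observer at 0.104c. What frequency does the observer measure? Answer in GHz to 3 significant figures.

Relativistic Doppler: f_obs = f_src √((1+β)/(1−β))
= 311 × √(1.1040/0.89600) = 311 × 1.1100 = 345 GHz

f_obs ≈ 345 GHz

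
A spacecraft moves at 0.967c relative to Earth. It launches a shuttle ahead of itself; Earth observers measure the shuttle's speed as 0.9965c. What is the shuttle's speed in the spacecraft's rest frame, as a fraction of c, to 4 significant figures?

u' ≈ 0.8108c

Inverse velocity addition: u' = (u − v)/(1 − uv/c²)
= (0.9965 − 0.967)/(1 − 0.9965×0.967) = 0.02950/0.0363845 = 0.8108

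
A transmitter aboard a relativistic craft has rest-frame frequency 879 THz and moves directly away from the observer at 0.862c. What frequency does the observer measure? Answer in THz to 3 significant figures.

Relativistic Doppler: f_obs = f_src √((1−β)/(1+β))
= 879 × √(0.13800/1.8620) = 879 × 0.27224 = 239 THz

f_obs ≈ 239 THz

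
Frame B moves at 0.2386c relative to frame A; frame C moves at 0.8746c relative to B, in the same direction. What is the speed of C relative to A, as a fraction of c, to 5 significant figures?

u ≈ 0.92101c

Compose boost 2: (0.8746 + 0.2386)/(1 + 0.8746×0.2386) = 1.1132/1.208680 = 0.92101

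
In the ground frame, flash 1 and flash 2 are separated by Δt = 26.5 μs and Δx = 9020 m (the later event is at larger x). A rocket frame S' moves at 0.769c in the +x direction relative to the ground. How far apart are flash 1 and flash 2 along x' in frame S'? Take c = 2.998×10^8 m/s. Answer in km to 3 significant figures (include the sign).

Δx' ≈ 4.55 km

γ = 1/√(1 − 0.769²) = 1.5643
Δx' = γ(Δx − vΔt) = 1.5643 × (9020 m − 0.769×(2.998×10^8 m/s)×26.5×10^-6 s)
= 1.5643 × (2910.5 m) = 4.55 km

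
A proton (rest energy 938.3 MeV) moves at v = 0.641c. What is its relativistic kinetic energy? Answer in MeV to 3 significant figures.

γ = 1/√(1 − 0.641²) = 1.3029
K = (γ − 1)m₀c² = (1.3029 − 1) × 938.3 MeV = 0.30286 × 938.3 MeV = 284 MeV

K ≈ 284 MeV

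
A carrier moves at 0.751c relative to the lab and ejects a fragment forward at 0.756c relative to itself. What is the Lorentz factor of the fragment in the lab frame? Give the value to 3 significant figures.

u_lab = (0.756 + 0.751)/(1 + 0.756×0.751) = 1.507/1.56776 = 0.961247
γ = 1/√(1 − 0.961247²) = 3.63

γ ≈ 3.63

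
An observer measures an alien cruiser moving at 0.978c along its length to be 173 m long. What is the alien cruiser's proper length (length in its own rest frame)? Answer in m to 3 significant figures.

L₀ ≈ 829 m

γ = 1/√(1 − 0.978²) = 4.7938
L₀ = γL = 4.7938 × 173 = 829 m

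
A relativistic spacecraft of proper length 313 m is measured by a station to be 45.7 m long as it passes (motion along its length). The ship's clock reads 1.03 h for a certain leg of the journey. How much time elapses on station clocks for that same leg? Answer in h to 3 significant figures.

Length contraction ⇒ γ = L₀/L = 313/45.7 = 6.8490
Time dilation: Δt = γτ₀ = 6.8490 × 1.03 h = 7.05 h

Δt ≈ 7.05 h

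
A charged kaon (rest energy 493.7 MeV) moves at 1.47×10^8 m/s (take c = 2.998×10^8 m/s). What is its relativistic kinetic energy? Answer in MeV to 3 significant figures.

K ≈ 72.8 MeV

β = v/c = 1.47×10^8 / 2.998×10^8 = 0.49033
γ = 1/√(1 − 0.49033²) = 1.1474
K = (γ − 1)m₀c² = (1.1474 − 1) × 493.7 MeV = 0.14740 × 493.7 MeV = 72.8 MeV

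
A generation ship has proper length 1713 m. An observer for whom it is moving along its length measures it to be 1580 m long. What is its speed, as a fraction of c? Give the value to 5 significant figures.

β ≈ 0.38634

γ = L₀/L = 1713/1580 = 1.084177
β = √(1 − 1/γ²) = 0.38634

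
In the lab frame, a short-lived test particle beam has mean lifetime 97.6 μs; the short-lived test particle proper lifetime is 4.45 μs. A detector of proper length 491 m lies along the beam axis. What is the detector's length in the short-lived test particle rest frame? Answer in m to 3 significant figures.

L ≈ 22.4 m

Time dilation ⇒ γ = Δt/τ₀ = 97.6/4.45 = 21.933
Length contraction: L = L₀/γ = 491/21.933 = 22.4 m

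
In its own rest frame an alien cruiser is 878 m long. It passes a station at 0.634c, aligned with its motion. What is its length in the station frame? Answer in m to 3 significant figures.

γ = 1/√(1 − 0.634²) = 1.2931
Length contraction: L = L₀/γ = 878/1.2931 = 679 m

L ≈ 679 m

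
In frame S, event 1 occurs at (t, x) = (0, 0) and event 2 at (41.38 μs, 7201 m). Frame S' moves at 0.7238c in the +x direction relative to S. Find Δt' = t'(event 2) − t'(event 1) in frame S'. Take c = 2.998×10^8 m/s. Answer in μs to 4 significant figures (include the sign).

γ = 1/√(1 − 0.7238²) = 1.44925
Δt' = γ(Δt − vΔx/c²) = 1.44925 × (41.38 μs − 0.7238×7201 m / (2.998×10^8 m/s))
= 1.44925 × (23.9948 μs) = 34.77 μs

Δt' ≈ 34.77 μs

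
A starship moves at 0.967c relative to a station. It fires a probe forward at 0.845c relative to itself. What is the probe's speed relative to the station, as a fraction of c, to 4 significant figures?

Relativistic velocity addition: u = (u' + v)/(1 + u'v/c²)
= (0.845 + 0.967)/(1 + 0.845×0.967) = 1.812/1.81711 = 0.9972

u ≈ 0.9972c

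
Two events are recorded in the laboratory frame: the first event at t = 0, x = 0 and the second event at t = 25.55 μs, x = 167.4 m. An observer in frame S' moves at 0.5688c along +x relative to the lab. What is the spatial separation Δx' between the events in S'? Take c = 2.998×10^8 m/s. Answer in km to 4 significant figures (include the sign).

γ = 1/√(1 − 0.5688²) = 1.21584
Δx' = γ(Δx − vΔt) = 1.21584 × (167.4 m − 0.5688×(2.998×10^8 m/s)×25.55×10^-6 s)
= 1.21584 × (-4189.55 m) = -5.094 km

Δx' ≈ -5.094 km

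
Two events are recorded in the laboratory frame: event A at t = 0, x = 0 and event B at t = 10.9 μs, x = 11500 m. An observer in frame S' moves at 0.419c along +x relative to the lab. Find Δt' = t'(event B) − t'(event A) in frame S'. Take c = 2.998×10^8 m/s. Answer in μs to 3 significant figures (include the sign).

Δt' ≈ -5.70 μs

γ = 1/√(1 − 0.419²) = 1.1013
Δt' = γ(Δt − vΔx/c²) = 1.1013 × (10.9 μs − 0.419×11500 m / (2.998×10^8 m/s))
= 1.1013 × (-5.1724 μs) = -5.70 μs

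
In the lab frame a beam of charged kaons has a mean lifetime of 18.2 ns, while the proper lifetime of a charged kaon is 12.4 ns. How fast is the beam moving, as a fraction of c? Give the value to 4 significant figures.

β ≈ 0.7320

γ = Δt/τ₀ = 18.2/12.4 = 1.46774
β = √(1 − 1/γ²) = √(1 − 1/1.46774²) = 0.7320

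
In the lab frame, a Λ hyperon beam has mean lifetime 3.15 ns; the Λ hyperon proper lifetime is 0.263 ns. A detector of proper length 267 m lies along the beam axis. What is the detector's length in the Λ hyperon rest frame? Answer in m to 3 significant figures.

L ≈ 22.3 m

Time dilation ⇒ γ = Δt/τ₀ = 3.15/0.263 = 11.977
Length contraction: L = L₀/γ = 267/11.977 = 22.3 m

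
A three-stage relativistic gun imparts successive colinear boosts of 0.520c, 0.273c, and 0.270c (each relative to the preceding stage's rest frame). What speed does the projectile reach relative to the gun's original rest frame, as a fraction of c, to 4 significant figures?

Compose boost 2: (0.273 + 0.520)/(1 + 0.273×0.520) = 0.7930/1.14196 = 0.694420
Compose boost 3: (0.270 + 0.694420)/(1 + 0.270×0.694420) = 0.964420/1.18749 = 0.8121

u ≈ 0.8121c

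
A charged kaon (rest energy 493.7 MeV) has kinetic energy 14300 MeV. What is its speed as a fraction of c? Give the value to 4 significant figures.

γ = 1 + K/(m₀c²) = 1 + 14300/493.7 = 29.9650
β = √(1 − 1/γ²) = 0.9994

β ≈ 0.9994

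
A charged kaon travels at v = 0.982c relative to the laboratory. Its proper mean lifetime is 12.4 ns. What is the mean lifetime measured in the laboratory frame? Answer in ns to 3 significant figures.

Δt ≈ 65.6 ns

γ = 1/√(1 − 0.982²) = 5.2943
Time dilation: Δt = γτ₀ = 5.2943 × 12.4 ns = 65.6 ns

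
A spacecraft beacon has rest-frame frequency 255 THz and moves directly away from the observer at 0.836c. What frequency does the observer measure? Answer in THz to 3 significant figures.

Relativistic Doppler: f_obs = f_src √((1−β)/(1+β))
= 255 × √(0.16400/1.8360) = 255 × 0.29887 = 76.2 THz

f_obs ≈ 76.2 THz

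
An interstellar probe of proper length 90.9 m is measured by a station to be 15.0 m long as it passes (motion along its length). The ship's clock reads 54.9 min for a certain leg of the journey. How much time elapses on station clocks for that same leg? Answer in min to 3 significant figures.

Δt ≈ 333 min

Length contraction ⇒ γ = L₀/L = 90.9/15.0 = 6.0600
Time dilation: Δt = γτ₀ = 6.0600 × 54.9 min = 333 min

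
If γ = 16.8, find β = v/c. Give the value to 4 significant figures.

β ≈ 0.9982

β = √(1 − 1/γ²) = √(1 − 1/16.8²) = √(0.996457) = 0.9982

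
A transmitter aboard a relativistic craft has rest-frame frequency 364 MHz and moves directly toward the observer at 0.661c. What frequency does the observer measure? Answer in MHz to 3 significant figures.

f_obs ≈ 806 MHz

Relativistic Doppler: f_obs = f_src √((1+β)/(1−β))
= 364 × √(1.6610/0.33900) = 364 × 2.2135 = 806 MHz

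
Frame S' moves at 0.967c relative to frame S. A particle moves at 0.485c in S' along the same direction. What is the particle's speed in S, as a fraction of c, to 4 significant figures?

u ≈ 0.9884c

Relativistic velocity addition: u = (u' + v)/(1 + u'v/c²)
= (0.485 + 0.967)/(1 + 0.485×0.967) = 1.452/1.46900 = 0.9884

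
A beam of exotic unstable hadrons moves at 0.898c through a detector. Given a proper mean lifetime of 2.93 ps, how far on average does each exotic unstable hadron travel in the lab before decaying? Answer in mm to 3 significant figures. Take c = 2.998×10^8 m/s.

d ≈ 1.79 mm

γ = 1/√(1 − 0.898²) = 2.2728
Dilated lifetime: Δt = γτ₀ = 2.2728 × 2.93 ps = 6.6592 ps
d = vΔt = 0.898c × 6.6592 ps = 2.6922×10^8 m/s × 6.6592×10^-12 s = 1.79 mm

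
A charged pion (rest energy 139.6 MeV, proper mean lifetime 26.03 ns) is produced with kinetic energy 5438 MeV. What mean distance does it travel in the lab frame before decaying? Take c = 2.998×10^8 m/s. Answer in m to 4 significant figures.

γ = 1 + K/(m₀c²) = 1 + 5438/139.6 = 39.9542
β = √(1 − 1/γ²) = 0.999687
Dilated lifetime: γτ₀ = 39.9542 × 26.03 ns = 1040.01 ns
d = βc·γτ₀ = 0.999687 × (2.998×10^8 m/s) × 1.04001×10^-6 s = 311.7 m

d ≈ 311.7 m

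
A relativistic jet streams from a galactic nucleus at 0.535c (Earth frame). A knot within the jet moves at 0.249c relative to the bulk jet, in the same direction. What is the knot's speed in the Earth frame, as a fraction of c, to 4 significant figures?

u ≈ 0.6918c

Relativistic velocity addition: u = (u' + v)/(1 + u'v/c²)
= (0.249 + 0.535)/(1 + 0.249×0.535) = 0.7840/1.13322 = 0.6918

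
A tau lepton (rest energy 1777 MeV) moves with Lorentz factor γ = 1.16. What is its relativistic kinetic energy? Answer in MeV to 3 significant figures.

K ≈ 284 MeV

γ = 1.16 (given)
K = (γ − 1)m₀c² = (1.16 − 1) × 1777 MeV = 0.16000 × 1777 MeV = 284 MeV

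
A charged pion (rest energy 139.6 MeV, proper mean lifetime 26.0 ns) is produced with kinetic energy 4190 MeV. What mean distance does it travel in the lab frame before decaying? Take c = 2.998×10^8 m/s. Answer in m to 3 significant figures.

d ≈ 242 m

γ = 1 + K/(m₀c²) = 1 + 4190/139.6 = 31.014
β = √(1 − 1/γ²) = 0.99948
Dilated lifetime: γτ₀ = 31.014 × 26.0 ns = 806.37 ns
d = βc·γτ₀ = 0.99948 × (2.998×10^8 m/s) × 8.0637×10^-7 s = 242 m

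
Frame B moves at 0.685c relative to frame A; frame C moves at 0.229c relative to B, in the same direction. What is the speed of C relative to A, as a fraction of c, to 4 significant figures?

u ≈ 0.7901c

Compose boost 2: (0.229 + 0.685)/(1 + 0.229×0.685) = 0.9140/1.15687 = 0.7901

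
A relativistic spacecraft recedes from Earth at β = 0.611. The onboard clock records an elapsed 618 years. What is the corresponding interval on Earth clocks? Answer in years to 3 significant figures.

Δt ≈ 781 years

γ = 1/√(1 − 0.611²) = 1.2632
Time dilation: Δt = γτ₀ = 1.2632 × 618 years = 781 years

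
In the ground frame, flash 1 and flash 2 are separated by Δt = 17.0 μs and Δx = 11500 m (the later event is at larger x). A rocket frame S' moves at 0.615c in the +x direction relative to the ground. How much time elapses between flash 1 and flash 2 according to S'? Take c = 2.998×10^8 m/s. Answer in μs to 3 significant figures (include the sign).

γ = 1/√(1 − 0.615²) = 1.2682
Δt' = γ(Δt − vΔx/c²) = 1.2682 × (17.0 μs − 0.615×11500 m / (2.998×10^8 m/s))
= 1.2682 × (-6.5907 μs) = -8.36 μs

Δt' ≈ -8.36 μs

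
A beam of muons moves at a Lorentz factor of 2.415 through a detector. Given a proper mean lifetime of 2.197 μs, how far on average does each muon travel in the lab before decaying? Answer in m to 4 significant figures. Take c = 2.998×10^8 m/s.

β = √(1 − 1/γ²) = √(1 − 1/2.415²) = 0.910241
Dilated lifetime: Δt = γτ₀ = 2.415 × 2.197 μs = 5.30576 μs
d = vΔt = 0.910241c × 5.30576 μs = 2.72890×10^8 m/s × 5.30576×10^-6 s = 1448 m

d ≈ 1448 m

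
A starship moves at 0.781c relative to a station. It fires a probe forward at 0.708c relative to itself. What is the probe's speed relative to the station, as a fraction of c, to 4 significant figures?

Relativistic velocity addition: u = (u' + v)/(1 + u'v/c²)
= (0.708 + 0.781)/(1 + 0.708×0.781) = 1.489/1.55295 = 0.9588

u ≈ 0.9588c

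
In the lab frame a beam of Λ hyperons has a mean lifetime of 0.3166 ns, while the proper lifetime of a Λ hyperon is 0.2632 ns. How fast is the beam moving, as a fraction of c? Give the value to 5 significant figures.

γ = Δt/τ₀ = 0.3166/0.2632 = 1.202888
β = √(1 − 1/γ²) = √(1 − 1/1.202888²) = 0.55577

β ≈ 0.55577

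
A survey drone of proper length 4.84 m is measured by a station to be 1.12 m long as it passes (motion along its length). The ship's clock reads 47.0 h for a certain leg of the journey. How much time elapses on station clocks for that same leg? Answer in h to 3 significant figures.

Δt ≈ 203 h

Length contraction ⇒ γ = L₀/L = 4.84/1.12 = 4.3214
Time dilation: Δt = γτ₀ = 4.3214 × 47.0 h = 203 h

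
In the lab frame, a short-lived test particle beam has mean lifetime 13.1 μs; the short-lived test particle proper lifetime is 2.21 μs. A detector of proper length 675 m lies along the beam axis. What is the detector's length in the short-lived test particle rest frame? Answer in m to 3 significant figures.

Time dilation ⇒ γ = Δt/τ₀ = 13.1/2.21 = 5.9276
Length contraction: L = L₀/γ = 675/5.9276 = 114 m

L ≈ 114 m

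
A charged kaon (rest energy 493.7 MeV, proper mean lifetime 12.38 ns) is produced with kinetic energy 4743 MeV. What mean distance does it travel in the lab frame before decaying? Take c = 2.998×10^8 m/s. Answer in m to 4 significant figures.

d ≈ 39.19 m

γ = 1 + K/(m₀c²) = 1 + 4743/493.7 = 10.6070
β = √(1 − 1/γ²) = 0.995546
Dilated lifetime: γτ₀ = 10.6070 × 12.38 ns = 131.315 ns
d = βc·γτ₀ = 0.995546 × (2.998×10^8 m/s) × 1.31315×10^-7 s = 39.19 m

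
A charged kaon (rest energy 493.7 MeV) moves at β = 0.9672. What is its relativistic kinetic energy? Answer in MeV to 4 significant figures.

K ≈ 1450 MeV

γ = 1/√(1 − 0.9672²) = 3.93676
K = (γ − 1)m₀c² = (3.93676 − 1) × 493.7 MeV = 2.93676 × 493.7 MeV = 1450 MeV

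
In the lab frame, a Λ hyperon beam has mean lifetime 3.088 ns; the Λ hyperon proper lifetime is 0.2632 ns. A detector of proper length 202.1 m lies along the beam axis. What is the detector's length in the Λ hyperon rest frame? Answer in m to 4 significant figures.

Time dilation ⇒ γ = Δt/τ₀ = 3.088/0.2632 = 11.7325
Length contraction: L = L₀/γ = 202.1/11.7325 = 17.23 m

L ≈ 17.23 m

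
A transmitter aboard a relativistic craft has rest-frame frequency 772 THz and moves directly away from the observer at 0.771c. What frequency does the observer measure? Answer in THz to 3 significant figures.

f_obs ≈ 278 THz

Relativistic Doppler: f_obs = f_src √((1−β)/(1+β))
= 772 × √(0.22900/1.7710) = 772 × 0.35959 = 278 THz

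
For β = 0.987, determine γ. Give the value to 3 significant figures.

γ ≈ 6.22

γ = 1/√(1 − β²) = 1/√(1 − 0.987²) = 1/√(0.025831) = 6.22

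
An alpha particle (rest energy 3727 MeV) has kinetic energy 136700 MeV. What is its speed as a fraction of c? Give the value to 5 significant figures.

β ≈ 0.99965

γ = 1 + K/(m₀c²) = 1 + 136700/3727 = 37.67829
β = √(1 − 1/γ²) = 0.99965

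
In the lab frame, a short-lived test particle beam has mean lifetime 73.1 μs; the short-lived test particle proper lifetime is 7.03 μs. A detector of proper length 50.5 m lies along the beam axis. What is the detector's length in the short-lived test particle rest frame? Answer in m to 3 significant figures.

Time dilation ⇒ γ = Δt/τ₀ = 73.1/7.03 = 10.398
Length contraction: L = L₀/γ = 50.5/10.398 = 4.86 m

L ≈ 4.86 m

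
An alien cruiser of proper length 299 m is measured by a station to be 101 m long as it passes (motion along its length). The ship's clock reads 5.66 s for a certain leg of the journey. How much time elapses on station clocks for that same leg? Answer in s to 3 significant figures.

Δt ≈ 16.8 s

Length contraction ⇒ γ = L₀/L = 299/101 = 2.9604
Time dilation: Δt = γτ₀ = 2.9604 × 5.66 s = 16.8 s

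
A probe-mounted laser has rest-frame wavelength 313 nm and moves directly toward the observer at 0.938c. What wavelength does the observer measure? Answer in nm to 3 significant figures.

λ_obs ≈ 56.0 nm

Relativistic Doppler: λ_obs = λ_src √((1−β)/(1+β))
= 313 × √(0.062000/1.9380) = 313 × 0.17886 = 56.0 nm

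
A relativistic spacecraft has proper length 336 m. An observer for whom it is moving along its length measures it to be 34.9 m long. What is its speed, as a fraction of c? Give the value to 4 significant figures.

γ = L₀/L = 336/34.9 = 9.62751
β = √(1 − 1/γ²) = 0.9946

β ≈ 0.9946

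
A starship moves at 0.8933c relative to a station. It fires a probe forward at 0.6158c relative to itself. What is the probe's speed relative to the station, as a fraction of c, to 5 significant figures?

Relativistic velocity addition: u = (u' + v)/(1 + u'v/c²)
= (0.6158 + 0.8933)/(1 + 0.6158×0.8933) = 1.5091/1.550094 = 0.97355

u ≈ 0.97355c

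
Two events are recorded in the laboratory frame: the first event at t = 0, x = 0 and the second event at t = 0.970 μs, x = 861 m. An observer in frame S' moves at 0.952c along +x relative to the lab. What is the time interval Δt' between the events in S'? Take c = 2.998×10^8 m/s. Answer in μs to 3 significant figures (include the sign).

Δt' ≈ -5.76 μs

γ = 1/√(1 − 0.952²) = 3.2669
Δt' = γ(Δt − vΔx/c²) = 3.2669 × (0.970 μs − 0.952×861 m / (2.998×10^8 m/s))
= 3.2669 × (-1.7641 μs) = -5.76 μs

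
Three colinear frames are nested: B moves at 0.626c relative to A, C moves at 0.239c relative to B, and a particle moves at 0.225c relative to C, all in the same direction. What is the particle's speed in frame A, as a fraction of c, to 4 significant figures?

u ≈ 0.8359c

Compose boost 2: (0.239 + 0.626)/(1 + 0.239×0.626) = 0.8650/1.14961 = 0.752426
Compose boost 3: (0.225 + 0.752426)/(1 + 0.225×0.752426) = 0.977426/1.16930 = 0.8359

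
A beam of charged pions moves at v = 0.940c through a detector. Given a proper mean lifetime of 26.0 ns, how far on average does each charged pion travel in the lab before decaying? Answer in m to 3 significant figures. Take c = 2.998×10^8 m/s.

γ = 1/√(1 − 0.940²) = 2.9311
Dilated lifetime: Δt = γτ₀ = 2.9311 × 26.0 ns = 76.207 ns
d = vΔt = 0.940c × 76.207 ns = 2.8181×10^8 m/s × 7.6207×10^-8 s = 21.5 m

d ≈ 21.5 m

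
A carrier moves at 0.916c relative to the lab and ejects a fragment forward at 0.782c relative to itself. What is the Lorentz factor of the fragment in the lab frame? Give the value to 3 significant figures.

γ ≈ 6.86

u_lab = (0.782 + 0.916)/(1 + 0.782×0.916) = 1.698/1.71631 = 0.989331
γ = 1/√(1 − 0.989331²) = 6.86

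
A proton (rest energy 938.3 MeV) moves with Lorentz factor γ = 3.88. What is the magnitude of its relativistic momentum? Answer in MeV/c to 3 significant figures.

p ≈ 3520 MeV/c

β = √(1 − 1/γ²) = √(1 − 1/3.88²) = 0.96622
p = γβm₀c = 3.88 × 0.96622 × 938.3 MeV/c = 3520 MeV/c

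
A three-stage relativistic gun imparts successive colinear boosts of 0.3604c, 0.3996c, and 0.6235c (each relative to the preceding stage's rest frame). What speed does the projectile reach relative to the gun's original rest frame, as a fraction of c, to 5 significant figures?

Compose boost 2: (0.3996 + 0.3604)/(1 + 0.3996×0.3604) = 0.76000/1.144016 = 0.6643265
Compose boost 3: (0.6235 + 0.6643265)/(1 + 0.6235×0.6643265) = 1.287826/1.414208 = 0.91063

u ≈ 0.91063c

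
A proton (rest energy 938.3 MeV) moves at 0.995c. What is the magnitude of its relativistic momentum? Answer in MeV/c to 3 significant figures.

γ = 1/√(1 − 0.995²) = 10.013
p = γβm₀c = 10.013 × 0.995 × 938.3 MeV/c = 9350 MeV/c

p ≈ 9350 MeV/c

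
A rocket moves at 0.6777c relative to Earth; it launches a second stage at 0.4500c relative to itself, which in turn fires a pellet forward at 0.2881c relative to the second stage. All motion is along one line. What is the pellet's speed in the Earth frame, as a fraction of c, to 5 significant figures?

u ≈ 0.92257c

Compose boost 2: (0.4500 + 0.6777)/(1 + 0.4500×0.6777) = 1.1277/1.304965 = 0.8641611
Compose boost 3: (0.2881 + 0.8641611)/(1 + 0.2881×0.8641611) = 1.152261/1.248965 = 0.92257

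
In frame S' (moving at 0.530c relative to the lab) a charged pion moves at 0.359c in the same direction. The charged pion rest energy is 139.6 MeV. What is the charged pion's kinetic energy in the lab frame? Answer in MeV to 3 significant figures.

K ≈ 70.3 MeV

u_lab = (0.359 + 0.530)/(1 + 0.359×0.530) = 0.746889
γ = 1/√(1 − 0.746889²) = 1.5039
K = (γ − 1)m₀c² = (1.5039 − 1) × 139.6 = 0.50388 × 139.6 = 70.3 MeV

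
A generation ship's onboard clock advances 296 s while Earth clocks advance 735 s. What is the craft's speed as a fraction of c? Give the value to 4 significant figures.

γ = Δt/τ₀ = 735/296 = 2.48311
β = √(1 − 1/γ²) = √(1 − 1/2.48311²) = 0.9153

β ≈ 0.9153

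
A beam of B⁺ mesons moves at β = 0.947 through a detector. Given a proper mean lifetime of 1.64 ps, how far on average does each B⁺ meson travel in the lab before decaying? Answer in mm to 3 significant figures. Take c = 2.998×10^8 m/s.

d ≈ 1.45 mm

γ = 1/√(1 − 0.947²) = 3.1130
Dilated lifetime: Δt = γτ₀ = 3.1130 × 1.64 ps = 5.1053 ps
d = vΔt = 0.947c × 5.1053 ps = 2.8391×10^8 m/s × 5.1053×10^-12 s = 1.45 mm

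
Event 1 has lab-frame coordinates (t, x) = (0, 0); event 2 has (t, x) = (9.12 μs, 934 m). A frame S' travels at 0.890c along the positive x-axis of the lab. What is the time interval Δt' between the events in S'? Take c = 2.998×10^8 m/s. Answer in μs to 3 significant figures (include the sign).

Δt' ≈ 13.9 μs

γ = 1/√(1 − 0.890²) = 2.1932
Δt' = γ(Δt − vΔx/c²) = 2.1932 × (9.12 μs − 0.890×934 m / (2.998×10^8 m/s))
= 2.1932 × (6.3473 μs) = 13.9 μs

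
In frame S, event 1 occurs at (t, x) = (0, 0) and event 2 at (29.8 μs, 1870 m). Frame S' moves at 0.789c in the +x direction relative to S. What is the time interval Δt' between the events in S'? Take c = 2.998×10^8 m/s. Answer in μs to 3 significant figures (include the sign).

Δt' ≈ 40.5 μs

γ = 1/√(1 − 0.789²) = 1.6276
Δt' = γ(Δt − vΔx/c²) = 1.6276 × (29.8 μs − 0.789×1870 m / (2.998×10^8 m/s))
= 1.6276 × (24.879 μs) = 40.5 μs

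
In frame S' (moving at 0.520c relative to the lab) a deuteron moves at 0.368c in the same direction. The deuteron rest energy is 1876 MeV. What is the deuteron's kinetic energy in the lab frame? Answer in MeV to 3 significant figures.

u_lab = (0.368 + 0.520)/(1 + 0.368×0.520) = 0.745367
γ = 1/√(1 − 0.745367²) = 1.5000
K = (γ − 1)m₀c² = (1.5000 − 1) × 1876 = 0.50003 × 1876 = 938 MeV

K ≈ 938 MeV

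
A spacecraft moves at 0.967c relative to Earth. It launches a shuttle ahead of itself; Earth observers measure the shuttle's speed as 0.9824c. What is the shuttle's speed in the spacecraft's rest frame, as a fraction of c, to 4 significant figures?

u' ≈ 0.3079c

Inverse velocity addition: u' = (u − v)/(1 − uv/c²)
= (0.9824 − 0.967)/(1 − 0.9824×0.967) = 0.01540/0.0500192 = 0.3079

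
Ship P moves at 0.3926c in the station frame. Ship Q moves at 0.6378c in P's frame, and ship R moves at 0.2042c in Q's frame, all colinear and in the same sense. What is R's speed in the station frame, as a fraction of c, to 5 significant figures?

u ≈ 0.88015c

Compose boost 2: (0.6378 + 0.3926)/(1 + 0.6378×0.3926) = 1.0304/1.250400 = 0.8240561
Compose boost 3: (0.2042 + 0.8240561)/(1 + 0.2042×0.8240561) = 1.028256/1.168272 = 0.88015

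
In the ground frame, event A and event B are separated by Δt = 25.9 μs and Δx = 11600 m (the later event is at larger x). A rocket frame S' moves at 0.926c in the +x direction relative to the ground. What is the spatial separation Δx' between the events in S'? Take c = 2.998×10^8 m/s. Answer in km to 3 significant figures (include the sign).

γ = 1/√(1 − 0.926²) = 2.6488
Δx' = γ(Δx − vΔt) = 2.6488 × (11600 m − 0.926×(2.998×10^8 m/s)×25.9×10^-6 s)
= 2.6488 × (4409.8 m) = 11.7 km

Δx' ≈ 11.7 km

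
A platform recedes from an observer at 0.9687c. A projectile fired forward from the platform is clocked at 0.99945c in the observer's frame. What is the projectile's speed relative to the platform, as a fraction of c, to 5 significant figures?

u' ≈ 0.96599c

Inverse velocity addition: u' = (u − v)/(1 − uv/c²)
= (0.99945 − 0.9687)/(1 − 0.99945×0.9687) = 0.030750/0.03183279 = 0.96599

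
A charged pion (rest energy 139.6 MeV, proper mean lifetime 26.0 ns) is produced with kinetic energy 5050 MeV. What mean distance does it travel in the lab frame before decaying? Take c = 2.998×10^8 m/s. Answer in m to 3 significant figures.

d ≈ 290 m

γ = 1 + K/(m₀c²) = 1 + 5050/139.6 = 37.175
β = √(1 − 1/γ²) = 0.99964
Dilated lifetime: γτ₀ = 37.175 × 26.0 ns = 966.54 ns
d = βc·γτ₀ = 0.99964 × (2.998×10^8 m/s) × 9.6654×10^-7 s = 290 m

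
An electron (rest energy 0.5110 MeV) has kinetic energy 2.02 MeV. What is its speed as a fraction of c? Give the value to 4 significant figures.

γ = 1 + K/(m₀c²) = 1 + 2.02/0.5110 = 4.95303
β = √(1 − 1/γ²) = 0.9794

β ≈ 0.9794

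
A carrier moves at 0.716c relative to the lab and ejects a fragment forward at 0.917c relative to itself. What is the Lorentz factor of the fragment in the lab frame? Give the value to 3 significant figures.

u_lab = (0.917 + 0.716)/(1 + 0.917×0.716) = 1.633/1.65657 = 0.985771
γ = 1/√(1 − 0.985771²) = 5.95

γ ≈ 5.95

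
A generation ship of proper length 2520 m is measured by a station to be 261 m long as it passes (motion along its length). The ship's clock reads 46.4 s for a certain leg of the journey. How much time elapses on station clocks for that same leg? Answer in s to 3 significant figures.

Δt ≈ 448 s

Length contraction ⇒ γ = L₀/L = 2520/261 = 9.6552
Time dilation: Δt = γτ₀ = 9.6552 × 46.4 s = 448 s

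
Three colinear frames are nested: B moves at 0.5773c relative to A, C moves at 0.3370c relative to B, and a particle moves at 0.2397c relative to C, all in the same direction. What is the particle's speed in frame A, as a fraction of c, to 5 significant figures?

u ≈ 0.84928c

Compose boost 2: (0.3370 + 0.5773)/(1 + 0.3370×0.5773) = 0.91430/1.194550 = 0.7653928
Compose boost 3: (0.2397 + 0.7653928)/(1 + 0.2397×0.7653928) = 1.005093/1.183465 = 0.84928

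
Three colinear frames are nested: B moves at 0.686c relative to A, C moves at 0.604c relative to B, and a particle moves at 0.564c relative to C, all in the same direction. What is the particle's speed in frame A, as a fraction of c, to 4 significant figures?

Compose boost 2: (0.604 + 0.686)/(1 + 0.604×0.686) = 1.290/1.41434 = 0.912084
Compose boost 3: (0.564 + 0.912084)/(1 + 0.564×0.912084) = 1.47608/1.51442 = 0.9747

u ≈ 0.9747c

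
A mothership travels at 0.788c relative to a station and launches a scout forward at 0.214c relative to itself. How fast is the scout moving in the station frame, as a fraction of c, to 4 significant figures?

u ≈ 0.8574c

Compose boost 2: (0.214 + 0.788)/(1 + 0.214×0.788) = 1.002/1.16863 = 0.8574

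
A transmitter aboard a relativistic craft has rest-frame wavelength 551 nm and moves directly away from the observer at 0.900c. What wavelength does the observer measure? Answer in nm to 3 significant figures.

Relativistic Doppler: λ_obs = λ_src √((1+β)/(1−β))
= 551 × √(1.9000/0.10000) = 551 × 4.3589 = 2400 nm

λ_obs ≈ 2400 nm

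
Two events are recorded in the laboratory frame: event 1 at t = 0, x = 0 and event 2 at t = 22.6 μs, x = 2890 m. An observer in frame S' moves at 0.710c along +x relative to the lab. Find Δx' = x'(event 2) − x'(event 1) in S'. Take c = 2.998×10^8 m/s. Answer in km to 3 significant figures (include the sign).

γ = 1/√(1 − 0.710²) = 1.4200
Δx' = γ(Δx − vΔt) = 1.4200 × (2890 m − 0.710×(2.998×10^8 m/s)×22.6×10^-6 s)
= 1.4200 × (-1920.6 m) = -2.73 km

Δx' ≈ -2.73 km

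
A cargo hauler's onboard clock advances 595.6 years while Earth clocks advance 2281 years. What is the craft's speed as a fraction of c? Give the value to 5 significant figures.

β ≈ 0.96531

γ = Δt/τ₀ = 2281/595.6 = 3.829752
β = √(1 − 1/γ²) = √(1 − 1/3.829752²) = 0.96531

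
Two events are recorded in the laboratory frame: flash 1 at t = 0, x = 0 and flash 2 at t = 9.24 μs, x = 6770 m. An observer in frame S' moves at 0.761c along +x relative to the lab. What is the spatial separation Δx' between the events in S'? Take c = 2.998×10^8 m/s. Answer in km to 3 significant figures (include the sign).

γ = 1/√(1 − 0.761²) = 1.5414
Δx' = γ(Δx − vΔt) = 1.5414 × (6770 m − 0.761×(2.998×10^8 m/s)×9.24×10^-6 s)
= 1.5414 × (4661.9 m) = 7.19 km

Δx' ≈ 7.19 km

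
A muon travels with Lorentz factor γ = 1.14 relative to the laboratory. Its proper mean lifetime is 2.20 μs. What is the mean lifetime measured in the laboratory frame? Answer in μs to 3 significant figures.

Δt ≈ 2.51 μs

γ = 1.14 (given)
Time dilation: Δt = γτ₀ = 1.14 × 2.20 μs = 2.51 μs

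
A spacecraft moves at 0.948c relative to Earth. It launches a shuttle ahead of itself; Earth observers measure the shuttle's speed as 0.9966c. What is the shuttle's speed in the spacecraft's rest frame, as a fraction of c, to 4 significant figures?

u' ≈ 0.8801c

Inverse velocity addition: u' = (u − v)/(1 − uv/c²)
= (0.9966 − 0.948)/(1 − 0.9966×0.948) = 0.04860/0.0552232 = 0.8801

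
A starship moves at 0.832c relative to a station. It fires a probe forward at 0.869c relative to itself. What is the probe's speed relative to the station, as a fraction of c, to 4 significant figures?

Relativistic velocity addition: u = (u' + v)/(1 + u'v/c²)
= (0.869 + 0.832)/(1 + 0.869×0.832) = 1.701/1.72301 = 0.9872

u ≈ 0.9872c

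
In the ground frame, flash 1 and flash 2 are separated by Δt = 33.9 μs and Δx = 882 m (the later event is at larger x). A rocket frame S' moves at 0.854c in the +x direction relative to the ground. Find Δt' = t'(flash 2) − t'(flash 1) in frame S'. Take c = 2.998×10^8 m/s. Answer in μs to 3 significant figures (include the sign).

γ = 1/√(1 − 0.854²) = 1.9221
Δt' = γ(Δt − vΔx/c²) = 1.9221 × (33.9 μs − 0.854×882 m / (2.998×10^8 m/s))
= 1.9221 × (31.388 μs) = 60.3 μs

Δt' ≈ 60.3 μs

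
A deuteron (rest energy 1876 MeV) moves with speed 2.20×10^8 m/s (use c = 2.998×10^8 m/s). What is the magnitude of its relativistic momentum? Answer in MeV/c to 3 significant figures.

p ≈ 2030 MeV/c

β = v/c = 2.20×10^8 / 2.998×10^8 = 0.73382
γ = 1/√(1 − 0.73382²) = 1.4720
p = γβm₀c = 1.4720 × 0.73382 × 1876 MeV/c = 2030 MeV/c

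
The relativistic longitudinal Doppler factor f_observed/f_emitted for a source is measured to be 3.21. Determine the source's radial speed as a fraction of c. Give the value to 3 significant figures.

f_obs/f_src = √((1+β)/(1−β)) = 3.21  ⇒  (1+β)/(1−β) = 10.304
β = |1 − D²|/(1 + D²) = |1 − 10.304|/(1 + 10.304) = 0.823

β ≈ 0.823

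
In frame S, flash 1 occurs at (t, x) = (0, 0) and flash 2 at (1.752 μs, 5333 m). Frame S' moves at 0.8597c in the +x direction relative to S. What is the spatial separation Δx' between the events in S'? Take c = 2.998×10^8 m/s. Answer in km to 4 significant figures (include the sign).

γ = 1/√(1 − 0.8597²) = 1.95772
Δx' = γ(Δx − vΔt) = 1.95772 × (5333 m − 0.8597×(2.998×10^8 m/s)×1.752×10^-6 s)
= 1.95772 × (4881.44 m) = 9.556 km

Δx' ≈ 9.556 km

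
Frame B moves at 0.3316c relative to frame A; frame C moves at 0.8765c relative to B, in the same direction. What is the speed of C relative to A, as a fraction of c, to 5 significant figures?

u ≈ 0.93604c

Compose boost 2: (0.8765 + 0.3316)/(1 + 0.8765×0.3316) = 1.2081/1.290647 = 0.93604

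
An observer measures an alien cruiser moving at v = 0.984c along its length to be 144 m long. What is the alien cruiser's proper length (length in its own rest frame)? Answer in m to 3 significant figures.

L₀ ≈ 808 m

γ = 1/√(1 − 0.984²) = 5.6127
L₀ = γL = 5.6127 × 144 = 808 m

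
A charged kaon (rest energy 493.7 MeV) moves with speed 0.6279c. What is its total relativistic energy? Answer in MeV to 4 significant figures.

E ≈ 634.3 MeV

γ = 1/√(1 − 0.6279²) = 1.28486
E = γm₀c² = 1.28486 × 493.7 MeV = 634.3 MeV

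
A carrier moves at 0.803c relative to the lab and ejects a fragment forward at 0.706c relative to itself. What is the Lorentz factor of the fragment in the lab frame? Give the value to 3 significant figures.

γ ≈ 3.71

u_lab = (0.706 + 0.803)/(1 + 0.706×0.803) = 1.509/1.56692 = 0.963037
γ = 1/√(1 − 0.963037²) = 3.71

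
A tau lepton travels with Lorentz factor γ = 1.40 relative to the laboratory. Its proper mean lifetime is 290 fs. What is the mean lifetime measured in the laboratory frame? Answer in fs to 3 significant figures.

γ = 1.40 (given)
Time dilation: Δt = γτ₀ = 1.40 × 290 fs = 406 fs

Δt ≈ 406 fs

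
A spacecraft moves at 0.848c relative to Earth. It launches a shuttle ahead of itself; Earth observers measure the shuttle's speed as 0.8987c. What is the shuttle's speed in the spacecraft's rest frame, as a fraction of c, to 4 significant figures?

u' ≈ 0.2131c

Inverse velocity addition: u' = (u − v)/(1 − uv/c²)
= (0.8987 − 0.848)/(1 − 0.8987×0.848) = 0.05070/0.237902 = 0.2131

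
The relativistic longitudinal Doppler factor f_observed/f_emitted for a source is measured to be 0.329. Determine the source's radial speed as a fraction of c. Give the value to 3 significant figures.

f_obs/f_src = √((1−β)/(1+β)) = 0.329  ⇒  (1−β)/(1+β) = 0.10824
β = |1 − D²|/(1 + D²) = |1 − 0.10824|/(1 + 0.10824) = 0.805

β ≈ 0.805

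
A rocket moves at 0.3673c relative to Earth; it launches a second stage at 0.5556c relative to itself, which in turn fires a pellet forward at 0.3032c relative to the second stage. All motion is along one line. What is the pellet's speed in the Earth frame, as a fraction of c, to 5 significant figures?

u ≈ 0.86797c

Compose boost 2: (0.5556 + 0.3673)/(1 + 0.5556×0.3673) = 0.92290/1.204072 = 0.7664825
Compose boost 3: (0.3032 + 0.7664825)/(1 + 0.3032×0.7664825) = 1.069682/1.232397 = 0.86797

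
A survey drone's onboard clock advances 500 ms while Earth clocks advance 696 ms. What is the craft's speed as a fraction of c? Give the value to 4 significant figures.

γ = Δt/τ₀ = 696/500 = 1.39200
β = √(1 − 1/γ²) = √(1 − 1/1.39200²) = 0.6956

β ≈ 0.6956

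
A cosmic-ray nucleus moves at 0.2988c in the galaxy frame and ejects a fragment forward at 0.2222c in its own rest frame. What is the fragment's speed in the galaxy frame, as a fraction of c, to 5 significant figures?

u ≈ 0.48856c

Compose boost 2: (0.2222 + 0.2988)/(1 + 0.2222×0.2988) = 0.52100/1.066393 = 0.48856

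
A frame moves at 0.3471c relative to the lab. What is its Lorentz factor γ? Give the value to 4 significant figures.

γ ≈ 1.066

γ = 1/√(1 − β²) = 1/√(1 − 0.3471²) = 1/√(0.879522) = 1.066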